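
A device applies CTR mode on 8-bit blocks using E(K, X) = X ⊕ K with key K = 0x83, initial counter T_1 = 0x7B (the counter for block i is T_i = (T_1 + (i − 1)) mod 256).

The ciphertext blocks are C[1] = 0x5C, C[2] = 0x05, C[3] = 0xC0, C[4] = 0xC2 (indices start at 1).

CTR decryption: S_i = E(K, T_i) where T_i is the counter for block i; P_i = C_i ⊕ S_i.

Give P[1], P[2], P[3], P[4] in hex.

P[1]: T = 0x7B, S = E(K, T) = 0xF8; 0x5C ⊕ 0xF8 = 0xA4.
P[2]: T = 0x7C, S = E(K, T) = 0xFF; 0x05 ⊕ 0xFF = 0xFA.
P[3]: T = 0x7D, S = E(K, T) = 0xFE; 0xC0 ⊕ 0xFE = 0x3E.
P[4]: T = 0x7E, S = E(K, T) = 0xFD; 0xC2 ⊕ 0xFD = 0x3F.

P[1] = 0xA4, P[2] = 0xFA, P[3] = 0x3E, P[4] = 0x3F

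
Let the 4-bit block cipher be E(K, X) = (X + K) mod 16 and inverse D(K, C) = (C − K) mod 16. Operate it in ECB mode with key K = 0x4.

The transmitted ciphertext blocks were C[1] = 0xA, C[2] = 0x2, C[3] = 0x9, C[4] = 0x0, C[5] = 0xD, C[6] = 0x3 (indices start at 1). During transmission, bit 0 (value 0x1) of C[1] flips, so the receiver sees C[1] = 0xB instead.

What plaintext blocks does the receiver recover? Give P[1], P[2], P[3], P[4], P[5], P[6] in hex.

ECB decryption: P_i = D(K, C_i).
Only C[1] changed, to 0xB. In ECB, a change in C_i affects only P_i. Decrypting the received ciphertext:
P[1]: D(K, 0xB) = 0x7.
P[2]: D(K, 0x2) = 0xE.
P[3]: D(K, 0x9) = 0x5.
P[4]: D(K, 0x0) = 0xC.
P[5]: D(K, 0xD) = 0x9.
P[6]: D(K, 0x3) = 0xF.
Blocks that differ from the original plaintext: P[1].

P[1] = 0x7, P[2] = 0xE, P[3] = 0x5, P[4] = 0xC, P[5] = 0x9, P[6] = 0xF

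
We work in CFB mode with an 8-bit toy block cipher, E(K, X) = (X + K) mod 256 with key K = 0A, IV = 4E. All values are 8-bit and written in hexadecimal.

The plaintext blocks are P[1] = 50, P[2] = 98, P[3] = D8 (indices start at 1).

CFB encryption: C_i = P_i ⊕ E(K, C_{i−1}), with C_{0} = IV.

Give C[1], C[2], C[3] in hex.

C[1] = 08, C[2] = 8A, C[3] = 4C

C[1]: E(K, 4E) = 58; 50 ⊕ 58 = 08.
C[2]: E(K, 08) = 12; 98 ⊕ 12 = 8A.
C[3]: E(K, 8A) = 94; D8 ⊕ 94 = 4C.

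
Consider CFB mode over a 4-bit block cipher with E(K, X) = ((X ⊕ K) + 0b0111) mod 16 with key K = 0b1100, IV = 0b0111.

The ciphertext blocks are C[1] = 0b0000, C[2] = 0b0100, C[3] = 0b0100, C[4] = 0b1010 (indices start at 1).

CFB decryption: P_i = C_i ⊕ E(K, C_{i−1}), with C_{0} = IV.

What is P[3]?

P[3] = 0b1011

P[3]: E(K, 0b0100) = 0b1111; 0b0100 ⊕ 0b1111 = 0b1011.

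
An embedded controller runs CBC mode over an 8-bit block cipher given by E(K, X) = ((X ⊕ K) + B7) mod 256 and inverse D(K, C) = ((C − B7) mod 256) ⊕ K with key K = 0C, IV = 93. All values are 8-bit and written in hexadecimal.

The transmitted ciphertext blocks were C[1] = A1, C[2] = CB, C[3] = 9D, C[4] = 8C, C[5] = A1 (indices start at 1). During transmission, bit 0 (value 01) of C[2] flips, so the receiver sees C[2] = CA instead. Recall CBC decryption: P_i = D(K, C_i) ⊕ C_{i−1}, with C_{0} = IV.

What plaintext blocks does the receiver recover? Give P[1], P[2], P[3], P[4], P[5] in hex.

P[1] = 75, P[2] = BE, P[3] = 20, P[4] = 44, P[5] = 6A

Only C[2] changed, to CA. In CBC, a change in C_i garbles P_i and flips the same bit in P_{i+1}. Decrypting the received ciphertext:
P[1]: D(K, A1) = E6; E6 ⊕ 93 = 75.
P[2]: D(K, CA) = 1F; 1F ⊕ A1 = BE.
P[3]: D(K, 9D) = EA; EA ⊕ CA = 20.
P[4]: D(K, 8C) = D9; D9 ⊕ 9D = 44.
P[5]: D(K, A1) = E6; E6 ⊕ 8C = 6A.
Blocks that differ from the original plaintext: P[2], P[3].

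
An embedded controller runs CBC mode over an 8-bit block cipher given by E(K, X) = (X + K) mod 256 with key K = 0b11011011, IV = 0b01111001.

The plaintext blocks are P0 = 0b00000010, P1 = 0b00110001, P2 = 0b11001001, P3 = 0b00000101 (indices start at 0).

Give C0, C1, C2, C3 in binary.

C0 = 0b01010110, C1 = 0b01000010, C2 = 0b01100110, C3 = 0b00111110

CBC encryption: C_i = E(K, P_i ⊕ C_{i−1}), with C_{−1} = IV.
C0: P0 ⊕ 0b01111001 = 0b01111011; E(K, 0b01111011) = 0b01010110.
C1: P1 ⊕ 0b01010110 = 0b01100111; E(K, 0b01100111) = 0b01000010.
C2: P2 ⊕ 0b01000010 = 0b10001011; E(K, 0b10001011) = 0b01100110.
C3: P3 ⊕ 0b01100110 = 0b01100011; E(K, 0b01100011) = 0b00111110.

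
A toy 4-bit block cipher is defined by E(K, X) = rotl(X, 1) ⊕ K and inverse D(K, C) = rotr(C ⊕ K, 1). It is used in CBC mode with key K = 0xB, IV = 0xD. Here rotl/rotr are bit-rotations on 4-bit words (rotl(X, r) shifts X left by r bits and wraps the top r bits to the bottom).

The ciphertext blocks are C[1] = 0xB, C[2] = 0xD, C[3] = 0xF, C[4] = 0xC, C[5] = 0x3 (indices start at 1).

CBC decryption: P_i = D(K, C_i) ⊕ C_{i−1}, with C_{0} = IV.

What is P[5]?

P[5]: D(K, 0x3) = 0x4; 0x4 ⊕ 0xC = 0x8.

P[5] = 0x8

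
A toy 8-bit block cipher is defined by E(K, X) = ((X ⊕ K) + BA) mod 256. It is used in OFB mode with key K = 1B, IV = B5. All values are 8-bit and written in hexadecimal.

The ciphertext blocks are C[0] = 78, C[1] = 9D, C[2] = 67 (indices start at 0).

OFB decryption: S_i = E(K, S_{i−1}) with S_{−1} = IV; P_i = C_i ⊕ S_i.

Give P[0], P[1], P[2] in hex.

P[0]: S = E(K, B5) = 68; 78 ⊕ 68 = 10.
P[1]: S = E(K, 68) = 2D; 9D ⊕ 2D = B0.
P[2]: S = E(K, 2D) = F0; 67 ⊕ F0 = 97.

P[0] = 10, P[1] = B0, P[2] = 97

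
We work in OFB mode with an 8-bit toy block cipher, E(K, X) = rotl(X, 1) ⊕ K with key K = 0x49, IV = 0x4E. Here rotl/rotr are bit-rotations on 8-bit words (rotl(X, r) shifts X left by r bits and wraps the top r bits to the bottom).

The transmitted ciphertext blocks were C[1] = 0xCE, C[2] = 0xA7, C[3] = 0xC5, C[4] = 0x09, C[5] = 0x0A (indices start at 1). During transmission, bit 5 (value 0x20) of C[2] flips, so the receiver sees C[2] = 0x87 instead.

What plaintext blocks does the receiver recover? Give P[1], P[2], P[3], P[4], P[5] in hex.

OFB decryption: S_i = E(K, S_{i−1}) with S_{0} = IV; P_i = C_i ⊕ S_i.
Only C[2] changed, to 0x87. In OFB, a change in C_i flips the same bit in P_i only; the keystream is unaffected. Decrypting the received ciphertext:
P[1]: S = E(K, 0x4E) = 0xD5; 0xCE ⊕ 0xD5 = 0x1B.
P[2]: S = E(K, 0xD5) = 0xE2; 0x87 ⊕ 0xE2 = 0x65.
P[3]: S = E(K, 0xE2) = 0x8C; 0xC5 ⊕ 0x8C = 0x49.
P[4]: S = E(K, 0x8C) = 0x50; 0x09 ⊕ 0x50 = 0x59.
P[5]: S = E(K, 0x50) = 0xE9; 0x0A ⊕ 0xE9 = 0xE3.
Blocks that differ from the original plaintext: P[2].

P[1] = 0x1B, P[2] = 0x65, P[3] = 0x49, P[4] = 0x59, P[5] = 0xE3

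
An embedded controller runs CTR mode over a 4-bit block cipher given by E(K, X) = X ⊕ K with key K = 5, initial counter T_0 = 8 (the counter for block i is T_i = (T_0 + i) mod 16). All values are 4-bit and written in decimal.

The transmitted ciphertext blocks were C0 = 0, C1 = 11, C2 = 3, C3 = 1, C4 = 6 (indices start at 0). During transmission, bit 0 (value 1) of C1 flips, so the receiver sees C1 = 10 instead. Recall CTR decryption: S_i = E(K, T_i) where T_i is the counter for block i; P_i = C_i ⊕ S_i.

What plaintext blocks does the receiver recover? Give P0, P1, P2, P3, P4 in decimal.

P0 = 13, P1 = 6, P2 = 12, P3 = 15, P4 = 15

Only C1 changed, to 10. In CTR, a change in C_i flips the same bit in P_i only; the keystream is unaffected. Decrypting the received ciphertext:
P0: T = 8, S = E(K, T) = 13; 0 ⊕ 13 = 13.
P1: T = 9, S = E(K, T) = 12; 10 ⊕ 12 = 6.
P2: T = 10, S = E(K, T) = 15; 3 ⊕ 15 = 12.
P3: T = 11, S = E(K, T) = 14; 1 ⊕ 14 = 15.
P4: T = 12, S = E(K, T) = 9; 6 ⊕ 9 = 15.
Blocks that differ from the original plaintext: P1.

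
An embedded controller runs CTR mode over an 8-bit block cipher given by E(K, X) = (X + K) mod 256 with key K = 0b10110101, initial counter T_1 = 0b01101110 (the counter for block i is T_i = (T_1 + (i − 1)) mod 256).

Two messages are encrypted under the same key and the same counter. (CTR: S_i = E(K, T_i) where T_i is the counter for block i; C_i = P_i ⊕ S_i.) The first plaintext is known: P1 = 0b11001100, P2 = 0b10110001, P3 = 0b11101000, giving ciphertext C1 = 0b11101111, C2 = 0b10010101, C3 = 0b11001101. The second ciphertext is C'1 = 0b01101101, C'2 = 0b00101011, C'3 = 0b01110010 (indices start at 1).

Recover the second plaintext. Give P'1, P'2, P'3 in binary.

In CTR with a reused counter, both messages share the same keystream S_i, so C_i ⊕ C'_i = P_i ⊕ P'_i and thus P'_i = P_i ⊕ C_i ⊕ C'_i.
P'1: 0b11001100 ⊕ 0b11101111 ⊕ 0b01101101 = 0b01001110.
P'2: 0b10110001 ⊕ 0b10010101 ⊕ 0b00101011 = 0b00001111.
P'3: 0b11101000 ⊕ 0b11001101 ⊕ 0b01110010 = 0b01010111.

P'1 = 0b01001110, P'2 = 0b00001111, P'3 = 0b01010111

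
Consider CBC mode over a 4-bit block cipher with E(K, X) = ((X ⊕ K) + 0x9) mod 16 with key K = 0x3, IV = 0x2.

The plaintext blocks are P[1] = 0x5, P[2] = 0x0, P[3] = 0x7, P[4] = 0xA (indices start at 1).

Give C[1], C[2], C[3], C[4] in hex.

CBC encryption: C_i = E(K, P_i ⊕ C_{i−1}), with C_{0} = IV.
C[1]: P[1] ⊕ 0x2 = 0x7; E(K, 0x7) = 0xD.
C[2]: P[2] ⊕ 0xD = 0xD; E(K, 0xD) = 0x7.
C[3]: P[3] ⊕ 0x7 = 0x0; E(K, 0x0) = 0xC.
C[4]: P[4] ⊕ 0xC = 0x6; E(K, 0x6) = 0xE.

C[1] = 0xD, C[2] = 0x7, C[3] = 0xC, C[4] = 0xE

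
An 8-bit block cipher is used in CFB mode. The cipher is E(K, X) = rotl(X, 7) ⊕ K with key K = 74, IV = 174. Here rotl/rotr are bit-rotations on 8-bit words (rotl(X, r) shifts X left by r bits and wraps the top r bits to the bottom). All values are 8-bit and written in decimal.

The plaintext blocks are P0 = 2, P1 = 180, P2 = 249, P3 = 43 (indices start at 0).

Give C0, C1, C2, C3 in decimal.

C0 = 31, C1 = 113, C2 = 11, C3 = 228

CFB encryption: C_i = P_i ⊕ E(K, C_{i−1}), with C_{−1} = IV.
C0: E(K, 174) = 29; 2 ⊕ 29 = 31.
C1: E(K, 31) = 197; 180 ⊕ 197 = 113.
C2: E(K, 113) = 242; 249 ⊕ 242 = 11.
C3: E(K, 11) = 207; 43 ⊕ 207 = 228.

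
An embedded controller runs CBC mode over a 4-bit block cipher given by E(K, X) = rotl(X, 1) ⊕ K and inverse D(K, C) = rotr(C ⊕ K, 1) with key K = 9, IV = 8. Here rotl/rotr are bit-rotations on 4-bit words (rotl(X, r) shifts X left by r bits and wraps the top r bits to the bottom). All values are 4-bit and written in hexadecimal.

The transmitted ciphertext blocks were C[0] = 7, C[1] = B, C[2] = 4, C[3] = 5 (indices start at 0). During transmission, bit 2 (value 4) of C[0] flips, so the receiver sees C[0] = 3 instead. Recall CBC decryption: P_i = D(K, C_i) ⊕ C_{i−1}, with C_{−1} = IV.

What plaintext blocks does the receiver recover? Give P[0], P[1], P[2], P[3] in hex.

Only C[0] changed, to 3. In CBC, a change in C_i garbles P_i and flips the same bit in P_{i+1}. Decrypting the received ciphertext:
P[0]: D(K, 3) = 5; 5 ⊕ 8 = D.
P[1]: D(K, B) = 1; 1 ⊕ 3 = 2.
P[2]: D(K, 4) = E; E ⊕ B = 5.
P[3]: D(K, 5) = 6; 6 ⊕ 4 = 2.
Blocks that differ from the original plaintext: P[0], P[1].

P[0] = D, P[1] = 2, P[2] = 5, P[3] = 2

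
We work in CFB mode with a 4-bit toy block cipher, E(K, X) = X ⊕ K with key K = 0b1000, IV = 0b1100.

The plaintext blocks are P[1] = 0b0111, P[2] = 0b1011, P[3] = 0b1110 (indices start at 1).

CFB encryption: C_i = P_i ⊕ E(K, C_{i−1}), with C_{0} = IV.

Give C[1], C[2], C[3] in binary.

C[1] = 0b0011, C[2] = 0b0000, C[3] = 0b0110

C[1]: E(K, 0b1100) = 0b0100; 0b0111 ⊕ 0b0100 = 0b0011.
C[2]: E(K, 0b0011) = 0b1011; 0b1011 ⊕ 0b1011 = 0b0000.
C[3]: E(K, 0b0000) = 0b1000; 0b1110 ⊕ 0b1000 = 0b0110.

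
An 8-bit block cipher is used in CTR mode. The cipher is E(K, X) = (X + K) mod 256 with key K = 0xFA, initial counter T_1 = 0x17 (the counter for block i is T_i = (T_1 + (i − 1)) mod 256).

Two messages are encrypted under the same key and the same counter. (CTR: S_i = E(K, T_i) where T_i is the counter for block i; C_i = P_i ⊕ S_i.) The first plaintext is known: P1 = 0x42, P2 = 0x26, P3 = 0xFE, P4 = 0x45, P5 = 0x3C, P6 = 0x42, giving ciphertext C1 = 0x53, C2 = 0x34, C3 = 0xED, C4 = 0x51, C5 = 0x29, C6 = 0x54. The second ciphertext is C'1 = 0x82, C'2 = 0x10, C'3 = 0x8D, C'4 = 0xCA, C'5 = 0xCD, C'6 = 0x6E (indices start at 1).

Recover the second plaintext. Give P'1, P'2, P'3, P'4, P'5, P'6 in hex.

In CTR with a reused counter, both messages share the same keystream S_i, so C_i ⊕ C'_i = P_i ⊕ P'_i and thus P'_i = P_i ⊕ C_i ⊕ C'_i.
P'1: 0x42 ⊕ 0x53 ⊕ 0x82 = 0x93.
P'2: 0x26 ⊕ 0x34 ⊕ 0x10 = 0x02.
P'3: 0xFE ⊕ 0xED ⊕ 0x8D = 0x9E.
P'4: 0x45 ⊕ 0x51 ⊕ 0xCA = 0xDE.
P'5: 0x3C ⊕ 0x29 ⊕ 0xCD = 0xD8.
P'6: 0x42 ⊕ 0x54 ⊕ 0x6E = 0x78.

P'1 = 0x93, P'2 = 0x02, P'3 = 0x9E, P'4 = 0xDE, P'5 = 0xD8, P'6 = 0x78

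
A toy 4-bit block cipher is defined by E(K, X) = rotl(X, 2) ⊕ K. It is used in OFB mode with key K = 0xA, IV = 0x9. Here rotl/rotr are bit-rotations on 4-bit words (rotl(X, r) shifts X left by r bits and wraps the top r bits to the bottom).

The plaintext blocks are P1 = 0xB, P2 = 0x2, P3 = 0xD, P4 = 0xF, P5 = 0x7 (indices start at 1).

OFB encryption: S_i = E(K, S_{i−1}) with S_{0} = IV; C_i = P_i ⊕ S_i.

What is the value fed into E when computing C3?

0x9

C1: S = E(K, 0x9) = 0xC; 0xB ⊕ 0xC = 0x7.
C2: S = E(K, 0xC) = 0x9; 0x2 ⊕ 0x9 = 0xB.
C3: S = E(K, 0x9) = 0xC; 0xD ⊕ 0xC = 0x1.
So the input to E for block 3 is 0x9.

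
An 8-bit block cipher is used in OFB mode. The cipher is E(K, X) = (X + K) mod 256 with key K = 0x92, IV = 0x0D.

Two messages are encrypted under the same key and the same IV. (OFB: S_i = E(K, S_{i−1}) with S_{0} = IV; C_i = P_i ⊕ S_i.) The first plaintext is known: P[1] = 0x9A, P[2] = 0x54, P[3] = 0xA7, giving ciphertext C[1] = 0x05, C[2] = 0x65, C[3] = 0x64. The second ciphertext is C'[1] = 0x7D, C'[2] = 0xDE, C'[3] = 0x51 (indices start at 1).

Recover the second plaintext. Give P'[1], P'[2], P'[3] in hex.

In OFB with a reused IV, both messages share the same keystream S_i, so C_i ⊕ C'_i = P_i ⊕ P'_i and thus P'_i = P_i ⊕ C_i ⊕ C'_i.
P'[1]: 0x9A ⊕ 0x05 ⊕ 0x7D = 0xE2.
P'[2]: 0x54 ⊕ 0x65 ⊕ 0xDE = 0xEF.
P'[3]: 0xA7 ⊕ 0x64 ⊕ 0x51 = 0x92.

P'[1] = 0xE2, P'[2] = 0xEF, P'[3] = 0x92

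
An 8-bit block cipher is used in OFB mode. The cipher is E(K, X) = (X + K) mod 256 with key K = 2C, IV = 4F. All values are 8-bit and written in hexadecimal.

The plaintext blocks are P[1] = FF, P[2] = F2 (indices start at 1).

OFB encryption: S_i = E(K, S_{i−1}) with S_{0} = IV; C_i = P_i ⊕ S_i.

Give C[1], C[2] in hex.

C[1] = 84, C[2] = 55

C[1]: S = E(K, 4F) = 7B; FF ⊕ 7B = 84.
C[2]: S = E(K, 7B) = A7; F2 ⊕ A7 = 55.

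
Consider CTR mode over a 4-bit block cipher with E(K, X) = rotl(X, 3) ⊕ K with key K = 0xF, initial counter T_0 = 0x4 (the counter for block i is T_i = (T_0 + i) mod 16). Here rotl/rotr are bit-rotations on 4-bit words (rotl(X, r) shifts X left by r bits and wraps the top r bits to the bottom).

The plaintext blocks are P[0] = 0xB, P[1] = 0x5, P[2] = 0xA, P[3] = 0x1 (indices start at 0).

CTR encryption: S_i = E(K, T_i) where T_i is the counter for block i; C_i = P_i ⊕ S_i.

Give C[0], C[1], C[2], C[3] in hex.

C[0] = 0x6, C[1] = 0x0, C[2] = 0x6, C[3] = 0x5

C[0]: T = 0x4, S = E(K, T) = 0xD; 0xB ⊕ 0xD = 0x6.
C[1]: T = 0x5, S = E(K, T) = 0x5; 0x5 ⊕ 0x5 = 0x0.
C[2]: T = 0x6, S = E(K, T) = 0xC; 0xA ⊕ 0xC = 0x6.
C[3]: T = 0x7, S = E(K, T) = 0x4; 0x1 ⊕ 0x4 = 0x5.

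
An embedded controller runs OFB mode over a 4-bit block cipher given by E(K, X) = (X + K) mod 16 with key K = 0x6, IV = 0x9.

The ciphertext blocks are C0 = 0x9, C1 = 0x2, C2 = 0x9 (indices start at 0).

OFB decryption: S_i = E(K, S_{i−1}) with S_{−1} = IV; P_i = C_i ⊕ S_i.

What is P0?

P0: S = E(K, 0x9) = 0xF; 0x9 ⊕ 0xF = 0x6.

P0 = 0x6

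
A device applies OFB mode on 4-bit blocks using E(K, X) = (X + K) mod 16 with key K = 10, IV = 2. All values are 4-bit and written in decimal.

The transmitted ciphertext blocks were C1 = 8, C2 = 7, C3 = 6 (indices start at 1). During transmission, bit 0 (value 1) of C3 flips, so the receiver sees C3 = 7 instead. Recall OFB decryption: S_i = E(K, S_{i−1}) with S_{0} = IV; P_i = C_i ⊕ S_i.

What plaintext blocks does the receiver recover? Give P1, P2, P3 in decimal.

P1 = 4, P2 = 1, P3 = 7

Only C3 changed, to 7. In OFB, a change in C_i flips the same bit in P_i only; the keystream is unaffected. Decrypting the received ciphertext:
P1: S = E(K, 2) = 12; 8 ⊕ 12 = 4.
P2: S = E(K, 12) = 6; 7 ⊕ 6 = 1.
P3: S = E(K, 6) = 0; 7 ⊕ 0 = 7.
Blocks that differ from the original plaintext: P3.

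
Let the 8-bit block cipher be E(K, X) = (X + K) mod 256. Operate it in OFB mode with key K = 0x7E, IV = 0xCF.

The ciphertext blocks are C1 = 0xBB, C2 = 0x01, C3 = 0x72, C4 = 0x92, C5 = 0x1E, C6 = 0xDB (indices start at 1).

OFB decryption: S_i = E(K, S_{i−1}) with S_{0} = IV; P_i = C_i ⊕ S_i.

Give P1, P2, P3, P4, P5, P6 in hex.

P1 = 0xF6, P2 = 0xCA, P3 = 0x3B, P4 = 0x55, P5 = 0x5B, P6 = 0x18

P1: S = E(K, 0xCF) = 0x4D; 0xBB ⊕ 0x4D = 0xF6.
P2: S = E(K, 0x4D) = 0xCB; 0x01 ⊕ 0xCB = 0xCA.
P3: S = E(K, 0xCB) = 0x49; 0x72 ⊕ 0x49 = 0x3B.
P4: S = E(K, 0x49) = 0xC7; 0x92 ⊕ 0xC7 = 0x55.
P5: S = E(K, 0xC7) = 0x45; 0x1E ⊕ 0x45 = 0x5B.
P6: S = E(K, 0x45) = 0xC3; 0xDB ⊕ 0xC3 = 0x18.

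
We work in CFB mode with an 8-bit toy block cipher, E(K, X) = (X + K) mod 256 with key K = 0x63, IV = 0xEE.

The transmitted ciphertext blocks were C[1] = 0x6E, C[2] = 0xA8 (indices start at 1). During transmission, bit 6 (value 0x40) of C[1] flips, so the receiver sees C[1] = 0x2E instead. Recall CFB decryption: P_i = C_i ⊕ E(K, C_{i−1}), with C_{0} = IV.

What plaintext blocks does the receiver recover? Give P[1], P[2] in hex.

Only C[1] changed, to 0x2E. In CFB, a change in C_i flips the same bit in P_i and garbles P_{i+1}. Decrypting the received ciphertext:
P[1]: E(K, 0xEE) = 0x51; 0x2E ⊕ 0x51 = 0x7F.
P[2]: E(K, 0x2E) = 0x91; 0xA8 ⊕ 0x91 = 0x39.
Blocks that differ from the original plaintext: P[1], P[2].

P[1] = 0x7F, P[2] = 0x39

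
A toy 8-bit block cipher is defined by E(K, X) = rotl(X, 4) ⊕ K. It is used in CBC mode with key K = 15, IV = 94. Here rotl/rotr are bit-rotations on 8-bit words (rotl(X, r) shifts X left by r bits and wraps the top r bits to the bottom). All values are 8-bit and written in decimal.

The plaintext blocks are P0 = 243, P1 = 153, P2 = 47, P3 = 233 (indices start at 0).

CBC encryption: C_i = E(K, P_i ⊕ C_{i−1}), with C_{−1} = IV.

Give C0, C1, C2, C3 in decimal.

C0 = 213, C1 = 203, C2 = 65, C3 = 133

C0: P0 ⊕ 94 = 173; E(K, 173) = 213.
C1: P1 ⊕ 213 = 76; E(K, 76) = 203.
C2: P2 ⊕ 203 = 228; E(K, 228) = 65.
C3: P3 ⊕ 65 = 168; E(K, 168) = 133.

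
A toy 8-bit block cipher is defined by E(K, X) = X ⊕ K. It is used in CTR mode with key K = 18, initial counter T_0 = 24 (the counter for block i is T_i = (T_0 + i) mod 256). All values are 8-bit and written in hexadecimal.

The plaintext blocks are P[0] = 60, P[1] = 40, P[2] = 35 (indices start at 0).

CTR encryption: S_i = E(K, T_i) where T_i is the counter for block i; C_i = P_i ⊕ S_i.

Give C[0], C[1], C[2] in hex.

C[0] = 5C, C[1] = 7D, C[2] = 0B

C[0]: T = 24, S = E(K, T) = 3C; 60 ⊕ 3C = 5C.
C[1]: T = 25, S = E(K, T) = 3D; 40 ⊕ 3D = 7D.
C[2]: T = 26, S = E(K, T) = 3E; 35 ⊕ 3E = 0B.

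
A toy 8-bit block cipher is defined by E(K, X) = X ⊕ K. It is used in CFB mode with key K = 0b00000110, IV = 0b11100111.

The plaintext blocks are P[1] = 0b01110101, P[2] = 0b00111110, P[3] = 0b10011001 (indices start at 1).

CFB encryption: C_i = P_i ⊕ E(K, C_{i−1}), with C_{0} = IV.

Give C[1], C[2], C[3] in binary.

C[1] = 0b10010100, C[2] = 0b10101100, C[3] = 0b00110011

C[1]: E(K, 0b11100111) = 0b11100001; 0b01110101 ⊕ 0b11100001 = 0b10010100.
C[2]: E(K, 0b10010100) = 0b10010010; 0b00111110 ⊕ 0b10010010 = 0b10101100.
C[3]: E(K, 0b10101100) = 0b10101010; 0b10011001 ⊕ 0b10101010 = 0b00110011.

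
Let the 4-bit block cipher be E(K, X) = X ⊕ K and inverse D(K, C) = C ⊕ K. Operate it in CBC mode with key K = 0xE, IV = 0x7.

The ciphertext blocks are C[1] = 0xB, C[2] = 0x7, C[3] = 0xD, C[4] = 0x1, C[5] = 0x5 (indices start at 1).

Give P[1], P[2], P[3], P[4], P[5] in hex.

CBC decryption: P_i = D(K, C_i) ⊕ C_{i−1}, with C_{0} = IV.
P[1]: D(K, 0xB) = 0x5; 0x5 ⊕ 0x7 = 0x2.
P[2]: D(K, 0x7) = 0x9; 0x9 ⊕ 0xB = 0x2.
P[3]: D(K, 0xD) = 0x3; 0x3 ⊕ 0x7 = 0x4.
P[4]: D(K, 0x1) = 0xF; 0xF ⊕ 0xD = 0x2.
P[5]: D(K, 0x5) = 0xB; 0xB ⊕ 0x1 = 0xA.

P[1] = 0x2, P[2] = 0x2, P[3] = 0x4, P[4] = 0x2, P[5] = 0xA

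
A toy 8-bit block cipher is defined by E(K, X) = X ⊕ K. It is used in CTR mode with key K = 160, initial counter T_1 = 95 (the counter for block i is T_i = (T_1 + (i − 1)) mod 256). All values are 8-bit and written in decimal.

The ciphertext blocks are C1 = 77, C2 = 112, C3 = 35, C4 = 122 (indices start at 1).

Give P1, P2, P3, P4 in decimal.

P1 = 178, P2 = 176, P3 = 226, P4 = 184

CTR decryption: S_i = E(K, T_i) where T_i is the counter for block i; P_i = C_i ⊕ S_i.
P1: T = 95, S = E(K, T) = 255; 77 ⊕ 255 = 178.
P2: T = 96, S = E(K, T) = 192; 112 ⊕ 192 = 176.
P3: T = 97, S = E(K, T) = 193; 35 ⊕ 193 = 226.
P4: T = 98, S = E(K, T) = 194; 122 ⊕ 194 = 184.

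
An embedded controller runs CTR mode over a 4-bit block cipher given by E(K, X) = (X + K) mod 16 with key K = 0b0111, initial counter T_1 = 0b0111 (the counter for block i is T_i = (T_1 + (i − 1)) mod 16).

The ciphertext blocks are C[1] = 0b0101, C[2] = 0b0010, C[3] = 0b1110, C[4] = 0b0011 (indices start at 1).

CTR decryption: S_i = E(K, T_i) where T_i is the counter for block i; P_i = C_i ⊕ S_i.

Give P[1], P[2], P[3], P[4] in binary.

P[1]: T = 0b0111, S = E(K, T) = 0b1110; 0b0101 ⊕ 0b1110 = 0b1011.
P[2]: T = 0b1000, S = E(K, T) = 0b1111; 0b0010 ⊕ 0b1111 = 0b1101.
P[3]: T = 0b1001, S = E(K, T) = 0b0000; 0b1110 ⊕ 0b0000 = 0b1110.
P[4]: T = 0b1010, S = E(K, T) = 0b0001; 0b0011 ⊕ 0b0001 = 0b0010.

P[1] = 0b1011, P[2] = 0b1101, P[3] = 0b1110, P[4] = 0b0010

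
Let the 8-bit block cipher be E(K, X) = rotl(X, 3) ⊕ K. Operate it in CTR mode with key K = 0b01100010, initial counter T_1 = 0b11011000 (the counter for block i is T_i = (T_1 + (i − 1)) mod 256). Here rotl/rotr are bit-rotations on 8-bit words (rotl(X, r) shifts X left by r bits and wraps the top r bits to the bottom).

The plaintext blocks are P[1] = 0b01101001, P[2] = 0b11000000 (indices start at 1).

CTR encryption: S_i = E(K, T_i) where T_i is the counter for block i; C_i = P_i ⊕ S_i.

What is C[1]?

C[1] = 0b11001101

C[1]: T = 0b11011000, S = E(K, T) = 0b10100100; 0b01101001 ⊕ 0b10100100 = 0b11001101.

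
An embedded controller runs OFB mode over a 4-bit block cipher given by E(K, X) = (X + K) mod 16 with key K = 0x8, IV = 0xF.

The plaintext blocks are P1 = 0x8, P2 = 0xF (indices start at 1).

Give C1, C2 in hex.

OFB encryption: S_i = E(K, S_{i−1}) with S_{0} = IV; C_i = P_i ⊕ S_i.
C1: S = E(K, 0xF) = 0x7; 0x8 ⊕ 0x7 = 0xF.
C2: S = E(K, 0x7) = 0xF; 0xF ⊕ 0xF = 0x0.

C1 = 0xF, C2 = 0x0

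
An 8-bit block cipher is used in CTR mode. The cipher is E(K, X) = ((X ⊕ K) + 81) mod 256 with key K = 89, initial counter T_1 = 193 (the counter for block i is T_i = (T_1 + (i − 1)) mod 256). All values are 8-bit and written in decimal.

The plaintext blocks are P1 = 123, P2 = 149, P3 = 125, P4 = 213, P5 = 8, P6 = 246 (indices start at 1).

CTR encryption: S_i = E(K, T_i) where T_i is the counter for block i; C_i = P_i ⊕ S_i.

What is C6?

C1: T = 193, S = E(K, T) = 233; 123 ⊕ 233 = 146.
C2: T = 194, S = E(K, T) = 236; 149 ⊕ 236 = 121.
C3: T = 195, S = E(K, T) = 235; 125 ⊕ 235 = 150.
C4: T = 196, S = E(K, T) = 238; 213 ⊕ 238 = 59.
C5: T = 197, S = E(K, T) = 237; 8 ⊕ 237 = 229.
C6: T = 198, S = E(K, T) = 240; 246 ⊕ 240 = 6.

C6 = 6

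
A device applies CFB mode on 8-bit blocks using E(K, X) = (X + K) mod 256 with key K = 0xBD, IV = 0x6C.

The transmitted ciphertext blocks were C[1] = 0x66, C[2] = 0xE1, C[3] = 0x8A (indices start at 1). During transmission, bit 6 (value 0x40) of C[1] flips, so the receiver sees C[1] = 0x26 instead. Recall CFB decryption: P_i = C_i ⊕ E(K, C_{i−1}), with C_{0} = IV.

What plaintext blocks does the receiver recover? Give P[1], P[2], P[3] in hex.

P[1] = 0x0F, P[2] = 0x02, P[3] = 0x14

Only C[1] changed, to 0x26. In CFB, a change in C_i flips the same bit in P_i and garbles P_{i+1}. Decrypting the received ciphertext:
P[1]: E(K, 0x6C) = 0x29; 0x26 ⊕ 0x29 = 0x0F.
P[2]: E(K, 0x26) = 0xE3; 0xE1 ⊕ 0xE3 = 0x02.
P[3]: E(K, 0xE1) = 0x9E; 0x8A ⊕ 0x9E = 0x14.
Blocks that differ from the original plaintext: P[1], P[2].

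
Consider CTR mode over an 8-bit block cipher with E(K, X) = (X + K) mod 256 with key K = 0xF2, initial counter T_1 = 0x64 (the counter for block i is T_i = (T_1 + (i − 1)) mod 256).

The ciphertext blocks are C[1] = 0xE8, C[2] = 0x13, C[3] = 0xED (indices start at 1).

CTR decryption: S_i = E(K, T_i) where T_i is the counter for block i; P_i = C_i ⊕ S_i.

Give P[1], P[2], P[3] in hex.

P[1] = 0xBE, P[2] = 0x44, P[3] = 0xB5

P[1]: T = 0x64, S = E(K, T) = 0x56; 0xE8 ⊕ 0x56 = 0xBE.
P[2]: T = 0x65, S = E(K, T) = 0x57; 0x13 ⊕ 0x57 = 0x44.
P[3]: T = 0x66, S = E(K, T) = 0x58; 0xED ⊕ 0x58 = 0xB5.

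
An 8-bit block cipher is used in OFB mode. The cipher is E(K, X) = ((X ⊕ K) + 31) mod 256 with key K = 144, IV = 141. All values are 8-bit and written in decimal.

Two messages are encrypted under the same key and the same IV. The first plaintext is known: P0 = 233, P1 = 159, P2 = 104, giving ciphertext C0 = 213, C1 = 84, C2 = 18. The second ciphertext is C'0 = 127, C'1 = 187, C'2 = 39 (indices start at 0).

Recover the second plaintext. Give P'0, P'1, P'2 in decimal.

In OFB with a reused IV, both messages share the same keystream S_i, so C_i ⊕ C'_i = P_i ⊕ P'_i and thus P'_i = P_i ⊕ C_i ⊕ C'_i.
P'0: 233 ⊕ 213 ⊕ 127 = 67.
P'1: 159 ⊕ 84 ⊕ 187 = 112.
P'2: 104 ⊕ 18 ⊕ 39 = 93.

P'0 = 67, P'1 = 112, P'2 = 93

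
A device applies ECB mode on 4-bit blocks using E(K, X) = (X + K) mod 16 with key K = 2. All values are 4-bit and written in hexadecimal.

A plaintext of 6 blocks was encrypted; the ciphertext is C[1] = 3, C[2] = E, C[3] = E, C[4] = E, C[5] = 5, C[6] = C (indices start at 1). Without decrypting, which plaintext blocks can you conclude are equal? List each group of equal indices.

ECB encrypts each block independently with the same key, so equal ciphertext blocks imply equal plaintext blocks.
C[2] = C[3] = C[4] = E, so P[2] = P[3] = P[4].

P[2] = P[3] = P[4]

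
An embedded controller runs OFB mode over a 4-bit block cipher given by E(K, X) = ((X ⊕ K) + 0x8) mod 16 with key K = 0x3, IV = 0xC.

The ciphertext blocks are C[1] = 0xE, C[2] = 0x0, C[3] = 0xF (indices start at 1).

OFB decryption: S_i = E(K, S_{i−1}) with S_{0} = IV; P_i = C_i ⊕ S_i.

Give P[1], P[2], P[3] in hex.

P[1] = 0x9, P[2] = 0xC, P[3] = 0x8

P[1]: S = E(K, 0xC) = 0x7; 0xE ⊕ 0x7 = 0x9.
P[2]: S = E(K, 0x7) = 0xC; 0x0 ⊕ 0xC = 0xC.
P[3]: S = E(K, 0xC) = 0x7; 0xF ⊕ 0x7 = 0x8.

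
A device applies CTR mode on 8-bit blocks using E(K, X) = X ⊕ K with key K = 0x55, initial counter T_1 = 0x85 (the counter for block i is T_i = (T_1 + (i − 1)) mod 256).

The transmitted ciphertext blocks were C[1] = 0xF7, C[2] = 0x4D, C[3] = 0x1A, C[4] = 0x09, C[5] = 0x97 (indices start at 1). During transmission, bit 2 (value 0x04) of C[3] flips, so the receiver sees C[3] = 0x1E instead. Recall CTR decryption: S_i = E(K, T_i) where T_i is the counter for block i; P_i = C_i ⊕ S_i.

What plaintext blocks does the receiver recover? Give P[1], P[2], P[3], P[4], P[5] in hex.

Only C[3] changed, to 0x1E. In CTR, a change in C_i flips the same bit in P_i only; the keystream is unaffected. Decrypting the received ciphertext:
P[1]: T = 0x85, S = E(K, T) = 0xD0; 0xF7 ⊕ 0xD0 = 0x27.
P[2]: T = 0x86, S = E(K, T) = 0xD3; 0x4D ⊕ 0xD3 = 0x9E.
P[3]: T = 0x87, S = E(K, T) = 0xD2; 0x1E ⊕ 0xD2 = 0xCC.
P[4]: T = 0x88, S = E(K, T) = 0xDD; 0x09 ⊕ 0xDD = 0xD4.
P[5]: T = 0x89, S = E(K, T) = 0xDC; 0x97 ⊕ 0xDC = 0x4B.
Blocks that differ from the original plaintext: P[3].

P[1] = 0x27, P[2] = 0x9E, P[3] = 0xCC, P[4] = 0xD4, P[5] = 0x4B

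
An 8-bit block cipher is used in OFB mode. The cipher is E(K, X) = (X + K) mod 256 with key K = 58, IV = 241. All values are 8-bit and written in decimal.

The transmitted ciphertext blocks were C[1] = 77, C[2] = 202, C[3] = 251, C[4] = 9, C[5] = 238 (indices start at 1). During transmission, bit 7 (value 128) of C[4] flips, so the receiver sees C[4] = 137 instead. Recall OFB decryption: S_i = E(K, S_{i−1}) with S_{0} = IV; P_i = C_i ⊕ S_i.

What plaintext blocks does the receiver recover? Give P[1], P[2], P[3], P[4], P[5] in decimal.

P[1] = 102, P[2] = 175, P[3] = 100, P[4] = 80, P[5] = 253

Only C[4] changed, to 137. In OFB, a change in C_i flips the same bit in P_i only; the keystream is unaffected. Decrypting the received ciphertext:
P[1]: S = E(K, 241) = 43; 77 ⊕ 43 = 102.
P[2]: S = E(K, 43) = 101; 202 ⊕ 101 = 175.
P[3]: S = E(K, 101) = 159; 251 ⊕ 159 = 100.
P[4]: S = E(K, 159) = 217; 137 ⊕ 217 = 80.
P[5]: S = E(K, 217) = 19; 238 ⊕ 19 = 253.
Blocks that differ from the original plaintext: P[4].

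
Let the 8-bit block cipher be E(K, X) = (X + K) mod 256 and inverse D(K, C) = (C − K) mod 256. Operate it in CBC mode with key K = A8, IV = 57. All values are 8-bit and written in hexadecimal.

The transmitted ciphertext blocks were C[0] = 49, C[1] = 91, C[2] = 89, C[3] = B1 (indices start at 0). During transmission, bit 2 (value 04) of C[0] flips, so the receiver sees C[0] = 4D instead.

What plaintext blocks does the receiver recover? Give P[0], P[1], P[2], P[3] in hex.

P[0] = F2, P[1] = A4, P[2] = 70, P[3] = 80

CBC decryption: P_i = D(K, C_i) ⊕ C_{i−1}, with C_{−1} = IV.
Only C[0] changed, to 4D. In CBC, a change in C_i garbles P_i and flips the same bit in P_{i+1}. Decrypting the received ciphertext:
P[0]: D(K, 4D) = A5; A5 ⊕ 57 = F2.
P[1]: D(K, 91) = E9; E9 ⊕ 4D = A4.
P[2]: D(K, 89) = E1; E1 ⊕ 91 = 70.
P[3]: D(K, B1) = 09; 09 ⊕ 89 = 80.
Blocks that differ from the original plaintext: P[0], P[1].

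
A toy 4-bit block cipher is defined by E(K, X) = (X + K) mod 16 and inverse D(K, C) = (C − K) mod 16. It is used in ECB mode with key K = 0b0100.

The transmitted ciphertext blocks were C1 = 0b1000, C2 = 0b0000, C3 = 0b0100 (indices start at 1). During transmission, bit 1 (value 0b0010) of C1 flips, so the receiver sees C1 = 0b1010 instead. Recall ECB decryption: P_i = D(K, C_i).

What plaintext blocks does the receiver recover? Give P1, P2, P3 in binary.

Only C1 changed, to 0b1010. In ECB, a change in C_i affects only P_i. Decrypting the received ciphertext:
P1: D(K, 0b1010) = 0b0110.
P2: D(K, 0b0000) = 0b1100.
P3: D(K, 0b0100) = 0b0000.
Blocks that differ from the original plaintext: P1.

P1 = 0b0110, P2 = 0b1100, P3 = 0b0000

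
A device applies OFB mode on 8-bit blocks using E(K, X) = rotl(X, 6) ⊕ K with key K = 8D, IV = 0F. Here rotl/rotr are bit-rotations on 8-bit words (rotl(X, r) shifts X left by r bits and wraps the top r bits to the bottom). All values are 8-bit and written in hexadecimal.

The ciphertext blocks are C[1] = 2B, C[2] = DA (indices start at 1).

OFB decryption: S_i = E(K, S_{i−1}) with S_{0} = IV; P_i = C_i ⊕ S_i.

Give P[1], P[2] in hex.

P[1]: S = E(K, 0F) = 4E; 2B ⊕ 4E = 65.
P[2]: S = E(K, 4E) = 1E; DA ⊕ 1E = C4.

P[1] = 65, P[2] = C4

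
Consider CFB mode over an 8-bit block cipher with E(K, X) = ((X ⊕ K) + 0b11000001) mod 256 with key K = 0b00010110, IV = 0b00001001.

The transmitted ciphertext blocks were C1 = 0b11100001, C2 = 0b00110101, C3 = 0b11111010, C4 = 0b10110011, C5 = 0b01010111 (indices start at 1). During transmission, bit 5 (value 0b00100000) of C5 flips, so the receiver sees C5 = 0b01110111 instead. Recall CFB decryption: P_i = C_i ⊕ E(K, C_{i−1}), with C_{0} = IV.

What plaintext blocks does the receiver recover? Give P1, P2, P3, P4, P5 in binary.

P1 = 0b00000001, P2 = 0b10001101, P3 = 0b00011110, P4 = 0b00011110, P5 = 0b00010001

Only C5 changed, to 0b01110111. In CFB, a change in C_i flips the same bit in P_i and garbles P_{i+1}. Decrypting the received ciphertext:
P1: E(K, 0b00001001) = 0b11100000; 0b11100001 ⊕ 0b11100000 = 0b00000001.
P2: E(K, 0b11100001) = 0b10111000; 0b00110101 ⊕ 0b10111000 = 0b10001101.
P3: E(K, 0b00110101) = 0b11100100; 0b11111010 ⊕ 0b11100100 = 0b00011110.
P4: E(K, 0b11111010) = 0b10101101; 0b10110011 ⊕ 0b10101101 = 0b00011110.
P5: E(K, 0b10110011) = 0b01100110; 0b01110111 ⊕ 0b01100110 = 0b00010001.
Blocks that differ from the original plaintext: P5.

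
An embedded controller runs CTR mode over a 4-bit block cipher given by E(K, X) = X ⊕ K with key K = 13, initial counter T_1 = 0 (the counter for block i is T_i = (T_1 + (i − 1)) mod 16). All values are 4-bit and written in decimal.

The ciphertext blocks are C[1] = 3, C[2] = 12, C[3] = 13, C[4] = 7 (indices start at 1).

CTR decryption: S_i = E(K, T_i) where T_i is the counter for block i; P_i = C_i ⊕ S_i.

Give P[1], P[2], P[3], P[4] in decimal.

P[1] = 14, P[2] = 0, P[3] = 2, P[4] = 9

P[1]: T = 0, S = E(K, T) = 13; 3 ⊕ 13 = 14.
P[2]: T = 1, S = E(K, T) = 12; 12 ⊕ 12 = 0.
P[3]: T = 2, S = E(K, T) = 15; 13 ⊕ 15 = 2.
P[4]: T = 3, S = E(K, T) = 14; 7 ⊕ 14 = 9.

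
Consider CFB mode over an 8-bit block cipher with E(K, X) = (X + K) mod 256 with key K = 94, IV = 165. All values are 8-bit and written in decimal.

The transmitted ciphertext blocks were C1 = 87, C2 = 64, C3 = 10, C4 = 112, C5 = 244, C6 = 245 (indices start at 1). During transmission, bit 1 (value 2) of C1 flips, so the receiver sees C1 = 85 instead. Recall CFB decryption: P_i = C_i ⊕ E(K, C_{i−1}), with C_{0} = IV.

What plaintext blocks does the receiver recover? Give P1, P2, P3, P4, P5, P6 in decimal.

Only C1 changed, to 85. In CFB, a change in C_i flips the same bit in P_i and garbles P_{i+1}. Decrypting the received ciphertext:
P1: E(K, 165) = 3; 85 ⊕ 3 = 86.
P2: E(K, 85) = 179; 64 ⊕ 179 = 243.
P3: E(K, 64) = 158; 10 ⊕ 158 = 148.
P4: E(K, 10) = 104; 112 ⊕ 104 = 24.
P5: E(K, 112) = 206; 244 ⊕ 206 = 58.
P6: E(K, 244) = 82; 245 ⊕ 82 = 167.
Blocks that differ from the original plaintext: P1, P2.

P1 = 86, P2 = 243, P3 = 148, P4 = 24, P5 = 58, P6 = 167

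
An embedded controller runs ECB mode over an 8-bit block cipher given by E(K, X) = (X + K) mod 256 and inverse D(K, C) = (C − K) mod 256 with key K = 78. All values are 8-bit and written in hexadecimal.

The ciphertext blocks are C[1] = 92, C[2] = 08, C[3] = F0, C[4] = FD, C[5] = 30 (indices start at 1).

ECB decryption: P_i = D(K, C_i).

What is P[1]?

P[1]: D(K, 92) = 1A.

P[1] = 1A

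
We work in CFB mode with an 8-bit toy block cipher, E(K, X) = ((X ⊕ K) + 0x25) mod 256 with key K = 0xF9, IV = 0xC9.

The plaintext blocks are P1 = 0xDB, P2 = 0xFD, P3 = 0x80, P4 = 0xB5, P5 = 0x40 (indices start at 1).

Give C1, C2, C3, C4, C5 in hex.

CFB encryption: C_i = P_i ⊕ E(K, C_{i−1}), with C_{0} = IV.
C1: E(K, 0xC9) = 0x55; 0xDB ⊕ 0x55 = 0x8E.
C2: E(K, 0x8E) = 0x9C; 0xFD ⊕ 0x9C = 0x61.
C3: E(K, 0x61) = 0xBD; 0x80 ⊕ 0xBD = 0x3D.
C4: E(K, 0x3D) = 0xE9; 0xB5 ⊕ 0xE9 = 0x5C.
C5: E(K, 0x5C) = 0xCA; 0x40 ⊕ 0xCA = 0x8A.

C1 = 0x8E, C2 = 0x61, C3 = 0x3D, C4 = 0x5C, C5 = 0x8A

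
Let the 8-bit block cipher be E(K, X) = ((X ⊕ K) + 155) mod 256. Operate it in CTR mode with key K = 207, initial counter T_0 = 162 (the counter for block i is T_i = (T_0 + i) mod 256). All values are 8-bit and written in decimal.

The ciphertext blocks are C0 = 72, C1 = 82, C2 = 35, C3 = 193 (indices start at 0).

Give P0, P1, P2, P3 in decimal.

CTR decryption: S_i = E(K, T_i) where T_i is the counter for block i; P_i = C_i ⊕ S_i.
P0: T = 162, S = E(K, T) = 8; 72 ⊕ 8 = 64.
P1: T = 163, S = E(K, T) = 7; 82 ⊕ 7 = 85.
P2: T = 164, S = E(K, T) = 6; 35 ⊕ 6 = 37.
P3: T = 165, S = E(K, T) = 5; 193 ⊕ 5 = 196.

P0 = 64, P1 = 85, P2 = 37, P3 = 196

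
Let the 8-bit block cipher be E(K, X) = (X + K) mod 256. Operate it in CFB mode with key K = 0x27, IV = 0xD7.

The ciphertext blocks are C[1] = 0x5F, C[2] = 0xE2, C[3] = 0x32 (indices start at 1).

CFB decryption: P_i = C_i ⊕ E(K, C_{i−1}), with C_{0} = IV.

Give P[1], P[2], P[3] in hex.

P[1]: E(K, 0xD7) = 0xFE; 0x5F ⊕ 0xFE = 0xA1.
P[2]: E(K, 0x5F) = 0x86; 0xE2 ⊕ 0x86 = 0x64.
P[3]: E(K, 0xE2) = 0x09; 0x32 ⊕ 0x09 = 0x3B.

P[1] = 0xA1, P[2] = 0x64, P[3] = 0x3B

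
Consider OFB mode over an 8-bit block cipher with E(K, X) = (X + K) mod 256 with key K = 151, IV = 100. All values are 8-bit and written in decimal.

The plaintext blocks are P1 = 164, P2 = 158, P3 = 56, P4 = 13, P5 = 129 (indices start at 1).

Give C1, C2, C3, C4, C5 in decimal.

C1 = 95, C2 = 12, C3 = 17, C4 = 205, C5 = 214

OFB encryption: S_i = E(K, S_{i−1}) with S_{0} = IV; C_i = P_i ⊕ S_i.
C1: S = E(K, 100) = 251; 164 ⊕ 251 = 95.
C2: S = E(K, 251) = 146; 158 ⊕ 146 = 12.
C3: S = E(K, 146) = 41; 56 ⊕ 41 = 17.
C4: S = E(K, 41) = 192; 13 ⊕ 192 = 205.
C5: S = E(K, 192) = 87; 129 ⊕ 87 = 214.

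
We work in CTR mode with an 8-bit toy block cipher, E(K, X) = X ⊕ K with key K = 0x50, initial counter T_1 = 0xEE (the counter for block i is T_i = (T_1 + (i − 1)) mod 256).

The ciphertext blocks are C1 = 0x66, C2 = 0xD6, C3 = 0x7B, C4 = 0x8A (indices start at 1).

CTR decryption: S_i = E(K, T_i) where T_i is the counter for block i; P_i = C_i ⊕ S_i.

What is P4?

P4 = 0x2B

P4: T = 0xF1, S = E(K, T) = 0xA1; 0x8A ⊕ 0xA1 = 0x2B.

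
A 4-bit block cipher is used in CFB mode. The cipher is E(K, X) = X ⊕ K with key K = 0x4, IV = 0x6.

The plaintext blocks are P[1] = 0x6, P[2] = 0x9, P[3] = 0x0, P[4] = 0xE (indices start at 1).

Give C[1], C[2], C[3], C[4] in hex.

C[1] = 0x4, C[2] = 0x9, C[3] = 0xD, C[4] = 0x7

CFB encryption: C_i = P_i ⊕ E(K, C_{i−1}), with C_{0} = IV.
C[1]: E(K, 0x6) = 0x2; 0x6 ⊕ 0x2 = 0x4.
C[2]: E(K, 0x4) = 0x0; 0x9 ⊕ 0x0 = 0x9.
C[3]: E(K, 0x9) = 0xD; 0x0 ⊕ 0xD = 0xD.
C[4]: E(K, 0xD) = 0x9; 0xE ⊕ 0x9 = 0x7.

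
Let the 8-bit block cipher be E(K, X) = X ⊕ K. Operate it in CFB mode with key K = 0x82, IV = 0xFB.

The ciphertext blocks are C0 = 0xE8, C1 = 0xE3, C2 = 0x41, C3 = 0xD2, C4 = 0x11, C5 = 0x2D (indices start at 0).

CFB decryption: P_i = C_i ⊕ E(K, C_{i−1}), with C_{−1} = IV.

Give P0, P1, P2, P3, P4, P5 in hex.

P0: E(K, 0xFB) = 0x79; 0xE8 ⊕ 0x79 = 0x91.
P1: E(K, 0xE8) = 0x6A; 0xE3 ⊕ 0x6A = 0x89.
P2: E(K, 0xE3) = 0x61; 0x41 ⊕ 0x61 = 0x20.
P3: E(K, 0x41) = 0xC3; 0xD2 ⊕ 0xC3 = 0x11.
P4: E(K, 0xD2) = 0x50; 0x11 ⊕ 0x50 = 0x41.
P5: E(K, 0x11) = 0x93; 0x2D ⊕ 0x93 = 0xBE.

P0 = 0x91, P1 = 0x89, P2 = 0x20, P3 = 0x11, P4 = 0x41, P5 = 0xBE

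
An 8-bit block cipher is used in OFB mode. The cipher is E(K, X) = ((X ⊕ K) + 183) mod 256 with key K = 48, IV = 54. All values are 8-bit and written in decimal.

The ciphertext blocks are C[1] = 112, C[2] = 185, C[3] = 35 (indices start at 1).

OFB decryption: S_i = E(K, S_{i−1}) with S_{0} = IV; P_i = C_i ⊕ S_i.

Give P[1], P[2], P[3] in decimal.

P[1]: S = E(K, 54) = 189; 112 ⊕ 189 = 205.
P[2]: S = E(K, 189) = 68; 185 ⊕ 68 = 253.
P[3]: S = E(K, 68) = 43; 35 ⊕ 43 = 8.

P[1] = 205, P[2] = 253, P[3] = 8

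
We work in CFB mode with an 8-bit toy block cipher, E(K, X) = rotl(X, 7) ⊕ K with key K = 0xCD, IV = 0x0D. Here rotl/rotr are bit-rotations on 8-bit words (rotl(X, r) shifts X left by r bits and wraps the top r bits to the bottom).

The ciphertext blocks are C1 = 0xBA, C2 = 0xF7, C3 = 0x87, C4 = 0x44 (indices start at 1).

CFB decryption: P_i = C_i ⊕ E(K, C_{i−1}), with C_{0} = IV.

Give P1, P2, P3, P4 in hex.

P1: E(K, 0x0D) = 0x4B; 0xBA ⊕ 0x4B = 0xF1.
P2: E(K, 0xBA) = 0x90; 0xF7 ⊕ 0x90 = 0x67.
P3: E(K, 0xF7) = 0x36; 0x87 ⊕ 0x36 = 0xB1.
P4: E(K, 0x87) = 0x0E; 0x44 ⊕ 0x0E = 0x4A.

P1 = 0xF1, P2 = 0x67, P3 = 0xB1, P4 = 0x4A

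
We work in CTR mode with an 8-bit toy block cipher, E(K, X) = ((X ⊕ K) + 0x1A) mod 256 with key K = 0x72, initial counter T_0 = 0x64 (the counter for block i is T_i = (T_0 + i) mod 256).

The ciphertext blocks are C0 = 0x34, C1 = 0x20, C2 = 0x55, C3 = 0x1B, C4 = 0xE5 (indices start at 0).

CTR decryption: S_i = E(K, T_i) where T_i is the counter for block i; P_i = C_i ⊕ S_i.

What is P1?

P1: T = 0x65, S = E(K, T) = 0x31; 0x20 ⊕ 0x31 = 0x11.

P1 = 0x11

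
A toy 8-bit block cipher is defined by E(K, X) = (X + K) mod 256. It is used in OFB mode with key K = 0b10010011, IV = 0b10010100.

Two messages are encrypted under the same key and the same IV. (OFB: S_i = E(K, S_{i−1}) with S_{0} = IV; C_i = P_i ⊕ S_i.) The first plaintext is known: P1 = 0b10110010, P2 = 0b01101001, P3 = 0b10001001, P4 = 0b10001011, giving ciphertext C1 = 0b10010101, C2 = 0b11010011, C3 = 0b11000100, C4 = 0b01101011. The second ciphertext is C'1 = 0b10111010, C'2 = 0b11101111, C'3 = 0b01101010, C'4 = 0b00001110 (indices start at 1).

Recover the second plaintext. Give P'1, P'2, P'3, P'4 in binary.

In OFB with a reused IV, both messages share the same keystream S_i, so C_i ⊕ C'_i = P_i ⊕ P'_i and thus P'_i = P_i ⊕ C_i ⊕ C'_i.
P'1: 0b10110010 ⊕ 0b10010101 ⊕ 0b10111010 = 0b10011101.
P'2: 0b01101001 ⊕ 0b11010011 ⊕ 0b11101111 = 0b01010101.
P'3: 0b10001001 ⊕ 0b11000100 ⊕ 0b01101010 = 0b00100111.
P'4: 0b10001011 ⊕ 0b01101011 ⊕ 0b00001110 = 0b11101110.

P'1 = 0b10011101, P'2 = 0b01010101, P'3 = 0b00100111, P'4 = 0b11101110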